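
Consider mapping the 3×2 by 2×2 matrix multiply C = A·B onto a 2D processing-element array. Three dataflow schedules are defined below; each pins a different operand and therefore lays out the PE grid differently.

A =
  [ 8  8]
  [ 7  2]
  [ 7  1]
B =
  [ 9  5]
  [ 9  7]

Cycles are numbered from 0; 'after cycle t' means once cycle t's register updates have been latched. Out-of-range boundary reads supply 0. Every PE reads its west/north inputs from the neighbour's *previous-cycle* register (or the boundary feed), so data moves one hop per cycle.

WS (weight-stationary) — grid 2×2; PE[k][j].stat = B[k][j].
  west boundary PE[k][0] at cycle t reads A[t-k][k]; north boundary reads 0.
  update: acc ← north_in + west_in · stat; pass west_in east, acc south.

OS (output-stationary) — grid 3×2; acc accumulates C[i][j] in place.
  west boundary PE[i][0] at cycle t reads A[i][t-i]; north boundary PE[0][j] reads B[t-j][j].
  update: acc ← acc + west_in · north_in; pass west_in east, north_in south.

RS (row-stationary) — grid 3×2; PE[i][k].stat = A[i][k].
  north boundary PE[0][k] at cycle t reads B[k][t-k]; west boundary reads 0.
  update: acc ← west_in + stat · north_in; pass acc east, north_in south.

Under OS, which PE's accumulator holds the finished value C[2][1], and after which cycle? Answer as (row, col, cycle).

(row, col, cycle) = (2, 1, 4)

OS — PE[2][1] is where C[2][1] collects:
  after 0 — PE[2][1] acc=0, pass-E 0, pass-S 0
  after 1 — PE[2][1] acc=0, pass-E 0, pass-S 0
  after 2 — PE[2][1] acc=0, pass-E 0, pass-S 0
  after 3 — PE[2][1] acc=35, pass-E 7, pass-S 5
  after 4 — PE[2][1] acc=42, pass-E 1, pass-S 7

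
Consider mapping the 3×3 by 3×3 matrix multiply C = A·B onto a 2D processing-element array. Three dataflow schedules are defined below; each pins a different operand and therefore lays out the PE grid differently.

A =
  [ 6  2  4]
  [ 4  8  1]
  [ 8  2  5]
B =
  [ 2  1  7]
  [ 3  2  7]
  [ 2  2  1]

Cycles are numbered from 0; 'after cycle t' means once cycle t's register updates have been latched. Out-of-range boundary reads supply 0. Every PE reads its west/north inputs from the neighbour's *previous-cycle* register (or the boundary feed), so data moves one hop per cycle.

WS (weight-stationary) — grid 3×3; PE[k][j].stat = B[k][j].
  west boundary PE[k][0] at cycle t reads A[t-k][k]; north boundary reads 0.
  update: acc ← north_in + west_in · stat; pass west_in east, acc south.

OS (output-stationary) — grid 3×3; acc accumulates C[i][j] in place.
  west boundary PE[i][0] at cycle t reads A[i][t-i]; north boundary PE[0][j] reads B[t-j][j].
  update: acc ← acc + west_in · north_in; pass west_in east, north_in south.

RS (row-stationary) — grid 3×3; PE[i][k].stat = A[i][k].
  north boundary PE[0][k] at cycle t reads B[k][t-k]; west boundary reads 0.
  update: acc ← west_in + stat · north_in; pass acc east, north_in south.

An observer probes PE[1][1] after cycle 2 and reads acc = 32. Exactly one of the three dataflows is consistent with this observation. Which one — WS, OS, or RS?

dataflow = RS

— WS: 3×3; PE[1][1] trace:
  t=0 PE[1][1]: acc=0 h=0 v=0
  t=1 PE[1][1]: acc=0 h=0 v=0
  t=2 PE[1][1]: acc=10 h=2 v=10
— OS: 3×3; PE[1][1] trace:
  t=0 PE[1][1]: acc=0 h=0 v=0
  t=1 PE[1][1]: acc=0 h=0 v=0
  t=2 PE[1][1]: acc=4 h=4 v=1
— RS: 3×3; PE[1][1] trace:
  t=0 PE[1][1]: acc=0 h=0 v=0
  t=1 PE[1][1]: acc=0 h=0 v=0
  t=2 PE[1][1]: acc=32 h=32 v=3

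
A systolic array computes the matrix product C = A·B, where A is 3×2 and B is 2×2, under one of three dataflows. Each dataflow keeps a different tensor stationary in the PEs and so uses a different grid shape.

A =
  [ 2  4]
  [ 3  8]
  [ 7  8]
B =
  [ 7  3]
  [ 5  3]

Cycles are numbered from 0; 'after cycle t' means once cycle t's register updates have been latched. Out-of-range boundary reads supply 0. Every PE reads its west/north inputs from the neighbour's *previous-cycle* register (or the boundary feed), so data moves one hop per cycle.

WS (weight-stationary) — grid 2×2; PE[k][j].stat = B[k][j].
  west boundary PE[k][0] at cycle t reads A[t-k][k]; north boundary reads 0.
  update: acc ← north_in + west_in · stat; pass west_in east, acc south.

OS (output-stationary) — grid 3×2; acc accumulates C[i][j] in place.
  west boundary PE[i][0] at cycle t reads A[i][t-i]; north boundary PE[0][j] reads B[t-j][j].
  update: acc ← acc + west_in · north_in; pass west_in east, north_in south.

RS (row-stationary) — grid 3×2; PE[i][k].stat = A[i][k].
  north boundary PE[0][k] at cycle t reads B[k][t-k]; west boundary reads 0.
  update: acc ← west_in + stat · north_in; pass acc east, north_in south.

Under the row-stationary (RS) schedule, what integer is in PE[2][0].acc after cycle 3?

RS on a 3×2 grid — tracing PE[2][0] and its feeders:
  [0] (1,0) acc=0 (h:0 v:0)
  [0] (2,0) acc=0 (h:0 v:0)
  [1] (1,0) acc=21 (h:21 v:7)
  [1] (2,0) acc=0 (h:0 v:0)
  [2] (1,0) acc=9 (h:9 v:3)
  [2] (2,0) acc=49 (h:49 v:7)
  [3] (1,0) acc=0 (h:0 v:0)
  [3] (2,0) acc=21 (h:21 v:3)

PE[2][0].acc = 21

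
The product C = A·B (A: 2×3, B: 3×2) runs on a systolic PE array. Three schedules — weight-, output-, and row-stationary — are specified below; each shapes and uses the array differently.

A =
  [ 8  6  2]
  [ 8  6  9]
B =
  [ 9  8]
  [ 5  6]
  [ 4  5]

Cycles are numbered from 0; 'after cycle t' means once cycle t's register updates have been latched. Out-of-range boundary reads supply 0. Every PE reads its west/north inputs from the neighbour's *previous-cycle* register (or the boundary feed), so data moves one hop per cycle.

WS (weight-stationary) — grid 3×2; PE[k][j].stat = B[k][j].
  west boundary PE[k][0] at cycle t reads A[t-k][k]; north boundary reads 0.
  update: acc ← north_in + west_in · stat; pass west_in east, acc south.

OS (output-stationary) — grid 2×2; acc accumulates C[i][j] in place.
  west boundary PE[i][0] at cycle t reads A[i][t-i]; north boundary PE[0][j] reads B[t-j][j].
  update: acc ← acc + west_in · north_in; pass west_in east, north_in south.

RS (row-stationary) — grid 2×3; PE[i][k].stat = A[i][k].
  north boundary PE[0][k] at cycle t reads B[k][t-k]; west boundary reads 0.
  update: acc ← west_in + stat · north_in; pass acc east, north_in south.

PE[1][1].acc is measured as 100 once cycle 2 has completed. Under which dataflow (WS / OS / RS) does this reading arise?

WS (3×2 grid), PE[1][1]:
  0: (1,1).acc=0  regs=<0,0>
  1: (1,1).acc=0  regs=<0,0>
  2: (1,1).acc=100  regs=<6,100>
OS (2×2 grid), PE[1][1]:
  0: (1,1).acc=0  regs=<0,0>
  1: (1,1).acc=0  regs=<0,0>
  2: (1,1).acc=64  regs=<8,8>
RS (2×3 grid), PE[1][1]:
  0: (1,1).acc=0  regs=<0,0>
  1: (1,1).acc=0  regs=<0,0>
  2: (1,1).acc=102  regs=<102,5>

dataflow = WS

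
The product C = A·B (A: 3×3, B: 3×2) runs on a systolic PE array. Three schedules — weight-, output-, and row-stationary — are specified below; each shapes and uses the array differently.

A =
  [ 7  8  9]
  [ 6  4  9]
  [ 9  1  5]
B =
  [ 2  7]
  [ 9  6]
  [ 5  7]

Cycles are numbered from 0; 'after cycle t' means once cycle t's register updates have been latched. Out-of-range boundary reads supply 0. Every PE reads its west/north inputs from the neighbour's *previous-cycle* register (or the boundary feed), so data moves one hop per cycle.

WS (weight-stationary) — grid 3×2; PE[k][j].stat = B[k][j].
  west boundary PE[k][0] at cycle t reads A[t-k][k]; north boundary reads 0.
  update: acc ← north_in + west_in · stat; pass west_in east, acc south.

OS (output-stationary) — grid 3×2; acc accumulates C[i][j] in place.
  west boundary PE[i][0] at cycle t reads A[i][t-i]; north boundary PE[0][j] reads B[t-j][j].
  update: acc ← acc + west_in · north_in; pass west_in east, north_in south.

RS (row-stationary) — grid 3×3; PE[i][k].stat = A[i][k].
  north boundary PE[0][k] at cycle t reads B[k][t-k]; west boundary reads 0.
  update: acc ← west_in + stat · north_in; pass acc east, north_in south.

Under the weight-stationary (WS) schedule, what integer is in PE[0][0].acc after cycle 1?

PE[0][0].acc = 12

Tracing WS — 3×2 array, target PE[0][0]:
  after 0 — PE[0][0] acc=14, pass-E 7, pass-S 14
  after 1 — PE[0][0] acc=12, pass-E 6, pass-S 12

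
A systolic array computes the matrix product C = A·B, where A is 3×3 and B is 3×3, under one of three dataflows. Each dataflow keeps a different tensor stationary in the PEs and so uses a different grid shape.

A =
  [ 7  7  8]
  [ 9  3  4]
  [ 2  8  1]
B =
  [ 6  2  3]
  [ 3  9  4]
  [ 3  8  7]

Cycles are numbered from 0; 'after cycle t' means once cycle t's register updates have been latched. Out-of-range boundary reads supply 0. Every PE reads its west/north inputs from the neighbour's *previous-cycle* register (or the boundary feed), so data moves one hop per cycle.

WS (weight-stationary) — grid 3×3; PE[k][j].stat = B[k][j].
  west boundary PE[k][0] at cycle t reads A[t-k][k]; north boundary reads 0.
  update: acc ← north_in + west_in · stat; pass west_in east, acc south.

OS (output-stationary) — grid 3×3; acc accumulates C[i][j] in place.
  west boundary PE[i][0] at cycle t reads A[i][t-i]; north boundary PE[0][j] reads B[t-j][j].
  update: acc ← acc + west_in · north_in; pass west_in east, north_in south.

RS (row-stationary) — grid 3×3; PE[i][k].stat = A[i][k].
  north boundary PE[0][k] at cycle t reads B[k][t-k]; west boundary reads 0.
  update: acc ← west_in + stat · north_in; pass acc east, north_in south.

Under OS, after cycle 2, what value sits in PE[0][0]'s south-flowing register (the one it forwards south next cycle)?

register = 3

Tracing OS — 3×3 array, target PE[0][0]:
  c0 r0c0: 42 / 7 / 6
  c1 r0c0: 63 / 7 / 3
  c2 r0c0: 87 / 8 / 3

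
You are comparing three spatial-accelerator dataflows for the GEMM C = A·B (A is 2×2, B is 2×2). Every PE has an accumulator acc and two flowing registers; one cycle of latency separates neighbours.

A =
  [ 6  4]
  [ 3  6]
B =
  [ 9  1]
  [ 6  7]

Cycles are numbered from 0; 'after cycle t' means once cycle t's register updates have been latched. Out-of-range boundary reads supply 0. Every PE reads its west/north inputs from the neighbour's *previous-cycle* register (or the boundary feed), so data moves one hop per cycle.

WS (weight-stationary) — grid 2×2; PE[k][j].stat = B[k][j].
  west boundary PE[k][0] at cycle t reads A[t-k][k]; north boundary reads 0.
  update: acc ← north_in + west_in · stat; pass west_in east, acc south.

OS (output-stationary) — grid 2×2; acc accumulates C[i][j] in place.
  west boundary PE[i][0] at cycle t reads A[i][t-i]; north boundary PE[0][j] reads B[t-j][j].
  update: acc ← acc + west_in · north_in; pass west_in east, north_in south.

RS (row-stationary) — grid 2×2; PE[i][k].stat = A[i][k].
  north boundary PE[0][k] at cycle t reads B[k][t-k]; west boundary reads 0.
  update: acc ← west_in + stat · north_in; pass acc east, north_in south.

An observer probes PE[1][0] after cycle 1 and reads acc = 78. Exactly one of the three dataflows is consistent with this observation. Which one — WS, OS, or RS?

dataflow = WS

Under WS (2×2), PE[1][0]:
  t=0 PE[1][0]: acc=0 h=0 v=0
  t=1 PE[1][0]: acc=78 h=4 v=78
Under OS (2×2), PE[1][0]:
  t=0 PE[1][0]: acc=0 h=0 v=0
  t=1 PE[1][0]: acc=27 h=3 v=9
Under RS (2×2), PE[1][0]:
  t=0 PE[1][0]: acc=0 h=0 v=0
  t=1 PE[1][0]: acc=27 h=27 v=9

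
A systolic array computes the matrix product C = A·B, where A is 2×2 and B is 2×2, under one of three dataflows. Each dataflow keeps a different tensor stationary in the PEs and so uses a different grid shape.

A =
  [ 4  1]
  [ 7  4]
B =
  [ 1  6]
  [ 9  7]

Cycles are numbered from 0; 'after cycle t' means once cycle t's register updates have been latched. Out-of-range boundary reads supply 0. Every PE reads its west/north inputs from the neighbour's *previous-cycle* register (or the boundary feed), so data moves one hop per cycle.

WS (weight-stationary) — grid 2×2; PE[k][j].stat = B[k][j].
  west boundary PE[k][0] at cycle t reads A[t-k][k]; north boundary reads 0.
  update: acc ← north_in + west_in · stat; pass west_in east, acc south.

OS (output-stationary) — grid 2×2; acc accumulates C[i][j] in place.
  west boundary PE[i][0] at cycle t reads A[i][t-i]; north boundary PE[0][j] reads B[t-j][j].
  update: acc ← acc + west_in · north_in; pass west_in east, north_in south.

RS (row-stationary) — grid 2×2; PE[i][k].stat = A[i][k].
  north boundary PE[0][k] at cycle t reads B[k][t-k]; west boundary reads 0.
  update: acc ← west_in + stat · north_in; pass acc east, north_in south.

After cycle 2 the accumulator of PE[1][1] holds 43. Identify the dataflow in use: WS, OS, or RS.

dataflow = RS

WS (2×2 grid), PE[1][1]:
  cycle 0: PE[1][1] → acc 0, east 0, south 0
  cycle 1: PE[1][1] → acc 0, east 0, south 0
  cycle 2: PE[1][1] → acc 31, east 1, south 31
OS (2×2 grid), PE[1][1]:
  cycle 0: PE[1][1] → acc 0, east 0, south 0
  cycle 1: PE[1][1] → acc 0, east 0, south 0
  cycle 2: PE[1][1] → acc 42, east 7, south 6
RS (2×2 grid), PE[1][1]:
  cycle 0: PE[1][1] → acc 0, east 0, south 0
  cycle 1: PE[1][1] → acc 0, east 0, south 0
  cycle 2: PE[1][1] → acc 43, east 43, south 9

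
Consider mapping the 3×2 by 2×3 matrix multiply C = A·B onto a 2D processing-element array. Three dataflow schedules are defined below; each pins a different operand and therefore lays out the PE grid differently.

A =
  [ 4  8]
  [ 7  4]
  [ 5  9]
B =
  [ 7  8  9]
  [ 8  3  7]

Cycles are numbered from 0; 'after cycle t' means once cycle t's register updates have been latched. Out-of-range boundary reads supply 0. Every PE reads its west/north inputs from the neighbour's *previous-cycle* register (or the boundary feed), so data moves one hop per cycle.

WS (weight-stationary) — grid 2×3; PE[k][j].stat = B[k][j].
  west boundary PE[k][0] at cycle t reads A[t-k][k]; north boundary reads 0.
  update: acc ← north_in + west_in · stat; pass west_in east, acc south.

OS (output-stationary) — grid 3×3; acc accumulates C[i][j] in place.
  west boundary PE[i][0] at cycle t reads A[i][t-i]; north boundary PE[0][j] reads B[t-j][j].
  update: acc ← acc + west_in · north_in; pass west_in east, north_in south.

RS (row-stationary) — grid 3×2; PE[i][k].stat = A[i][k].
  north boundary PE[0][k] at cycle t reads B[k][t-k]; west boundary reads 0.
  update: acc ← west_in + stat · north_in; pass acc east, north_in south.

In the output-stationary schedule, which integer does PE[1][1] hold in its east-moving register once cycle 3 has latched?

register = 4

OS on a 3×3 grid — tracing PE[1][1] and its feeders:
  [0] (0,1) acc=0 (h:0 v:0)
  [0] (1,0) acc=0 (h:0 v:0)
  [0] (1,1) acc=0 (h:0 v:0)
  [1] (0,1) acc=32 (h:4 v:8)
  [1] (1,0) acc=49 (h:7 v:7)
  [1] (1,1) acc=0 (h:0 v:0)
  [2] (0,1) acc=56 (h:8 v:3)
  [2] (1,0) acc=81 (h:4 v:8)
  [2] (1,1) acc=56 (h:7 v:8)
  [3] (0,1) acc=56 (h:0 v:0)
  [3] (1,0) acc=81 (h:0 v:0)
  [3] (1,1) acc=68 (h:4 v:3)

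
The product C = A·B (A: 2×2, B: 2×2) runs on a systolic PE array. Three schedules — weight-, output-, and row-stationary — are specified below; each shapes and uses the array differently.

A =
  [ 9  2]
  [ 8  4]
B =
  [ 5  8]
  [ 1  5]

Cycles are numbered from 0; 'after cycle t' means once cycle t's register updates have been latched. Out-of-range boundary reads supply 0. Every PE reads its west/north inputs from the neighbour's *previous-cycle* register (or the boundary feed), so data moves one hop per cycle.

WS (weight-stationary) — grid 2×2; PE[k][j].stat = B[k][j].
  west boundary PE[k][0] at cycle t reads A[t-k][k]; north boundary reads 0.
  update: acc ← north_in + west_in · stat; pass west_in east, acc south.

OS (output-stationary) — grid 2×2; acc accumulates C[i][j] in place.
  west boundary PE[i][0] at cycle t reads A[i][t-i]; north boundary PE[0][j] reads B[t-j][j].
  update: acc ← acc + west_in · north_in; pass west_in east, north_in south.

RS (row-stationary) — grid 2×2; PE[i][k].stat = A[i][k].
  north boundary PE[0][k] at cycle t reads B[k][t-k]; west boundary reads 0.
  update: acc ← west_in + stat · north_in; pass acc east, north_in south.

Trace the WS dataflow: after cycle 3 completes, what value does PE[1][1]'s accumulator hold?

Tracing WS — 2×2 array, target PE[1][1]:
  t=0 PE[0][1]: acc=0 h=0 v=0
  t=0 PE[1][0]: acc=0 h=0 v=0
  t=0 PE[1][1]: acc=0 h=0 v=0
  t=1 PE[0][1]: acc=72 h=9 v=72
  t=1 PE[1][0]: acc=47 h=2 v=47
  t=1 PE[1][1]: acc=0 h=0 v=0
  t=2 PE[0][1]: acc=64 h=8 v=64
  t=2 PE[1][0]: acc=44 h=4 v=44
  t=2 PE[1][1]: acc=82 h=2 v=82
  t=3 PE[0][1]: acc=0 h=0 v=0
  t=3 PE[1][0]: acc=0 h=0 v=0
  t=3 PE[1][1]: acc=84 h=4 v=84

PE[1][1].acc = 84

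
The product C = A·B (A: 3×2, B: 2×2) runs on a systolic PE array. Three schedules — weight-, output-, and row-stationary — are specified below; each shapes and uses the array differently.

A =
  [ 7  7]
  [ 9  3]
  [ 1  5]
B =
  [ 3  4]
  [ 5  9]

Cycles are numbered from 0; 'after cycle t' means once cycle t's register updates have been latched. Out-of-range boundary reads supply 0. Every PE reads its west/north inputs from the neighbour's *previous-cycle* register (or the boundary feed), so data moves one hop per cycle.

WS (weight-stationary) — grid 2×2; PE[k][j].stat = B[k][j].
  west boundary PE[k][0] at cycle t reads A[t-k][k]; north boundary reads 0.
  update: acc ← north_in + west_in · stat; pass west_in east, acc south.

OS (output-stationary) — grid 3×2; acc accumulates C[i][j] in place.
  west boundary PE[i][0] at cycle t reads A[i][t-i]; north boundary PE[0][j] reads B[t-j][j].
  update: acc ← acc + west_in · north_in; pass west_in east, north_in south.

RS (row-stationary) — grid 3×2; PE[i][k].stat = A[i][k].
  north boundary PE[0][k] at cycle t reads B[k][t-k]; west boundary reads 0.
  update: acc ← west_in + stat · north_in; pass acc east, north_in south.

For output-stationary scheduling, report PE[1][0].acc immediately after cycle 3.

Tracing OS — 3×2 array, target PE[1][0]:
  after 0 — PE[0][0] acc=21, pass-E 7, pass-S 3
  after 0 — PE[1][0] acc=0, pass-E 0, pass-S 0
  after 1 — PE[0][0] acc=56, pass-E 7, pass-S 5
  after 1 — PE[1][0] acc=27, pass-E 9, pass-S 3
  after 2 — PE[0][0] acc=56, pass-E 0, pass-S 0
  after 2 — PE[1][0] acc=42, pass-E 3, pass-S 5
  after 3 — PE[0][0] acc=56, pass-E 0, pass-S 0
  after 3 — PE[1][0] acc=42, pass-E 0, pass-S 0

PE[1][0].acc = 42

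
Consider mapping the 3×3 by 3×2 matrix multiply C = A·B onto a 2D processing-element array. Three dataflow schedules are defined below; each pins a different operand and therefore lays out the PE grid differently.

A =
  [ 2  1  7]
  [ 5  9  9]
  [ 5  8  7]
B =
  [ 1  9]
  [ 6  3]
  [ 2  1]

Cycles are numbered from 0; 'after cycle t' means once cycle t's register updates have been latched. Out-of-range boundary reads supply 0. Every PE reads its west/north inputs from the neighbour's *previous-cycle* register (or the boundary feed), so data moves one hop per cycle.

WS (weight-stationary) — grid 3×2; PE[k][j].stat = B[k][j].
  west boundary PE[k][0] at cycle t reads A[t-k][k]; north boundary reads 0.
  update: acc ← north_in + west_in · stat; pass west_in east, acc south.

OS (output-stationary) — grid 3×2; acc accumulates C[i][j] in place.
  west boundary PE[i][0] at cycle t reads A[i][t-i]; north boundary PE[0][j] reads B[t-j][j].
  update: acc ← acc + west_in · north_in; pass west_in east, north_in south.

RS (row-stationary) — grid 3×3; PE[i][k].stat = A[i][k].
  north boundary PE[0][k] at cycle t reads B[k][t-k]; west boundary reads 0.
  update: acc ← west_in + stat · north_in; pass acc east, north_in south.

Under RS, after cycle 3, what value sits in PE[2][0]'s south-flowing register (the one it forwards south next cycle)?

Tracing RS — 3×3 array, target PE[2][0]:
  0: (1,0).acc=0  regs=<0,0>
  0: (2,0).acc=0  regs=<0,0>
  1: (1,0).acc=5  regs=<5,1>
  1: (2,0).acc=0  regs=<0,0>
  2: (1,0).acc=45  regs=<45,9>
  2: (2,0).acc=5  regs=<5,1>
  3: (1,0).acc=0  regs=<0,0>
  3: (2,0).acc=45  regs=<45,9>

register = 9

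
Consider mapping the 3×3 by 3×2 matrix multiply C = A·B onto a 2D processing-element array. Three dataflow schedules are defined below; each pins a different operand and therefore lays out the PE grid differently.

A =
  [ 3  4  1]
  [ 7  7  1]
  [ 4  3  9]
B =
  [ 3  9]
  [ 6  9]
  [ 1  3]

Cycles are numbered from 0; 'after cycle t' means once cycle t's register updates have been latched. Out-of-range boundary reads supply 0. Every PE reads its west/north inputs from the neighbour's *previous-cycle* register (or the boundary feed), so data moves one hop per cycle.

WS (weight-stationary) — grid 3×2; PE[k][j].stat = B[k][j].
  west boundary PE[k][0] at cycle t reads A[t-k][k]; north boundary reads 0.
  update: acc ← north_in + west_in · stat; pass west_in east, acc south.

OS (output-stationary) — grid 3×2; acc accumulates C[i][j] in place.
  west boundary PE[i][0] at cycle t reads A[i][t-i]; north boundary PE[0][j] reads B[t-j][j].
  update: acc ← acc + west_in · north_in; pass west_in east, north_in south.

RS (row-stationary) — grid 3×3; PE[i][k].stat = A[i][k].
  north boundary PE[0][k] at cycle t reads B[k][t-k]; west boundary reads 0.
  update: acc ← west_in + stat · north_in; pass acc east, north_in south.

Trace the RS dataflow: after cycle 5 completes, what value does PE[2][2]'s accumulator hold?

PE[2][2].acc = 90

RS (3×3). Following PE[2][2] plus its west/north inputs:
  cycle 0: PE[1][2] → acc 0, east 0, south 0
  cycle 0: PE[2][1] → acc 0, east 0, south 0
  cycle 0: PE[2][2] → acc 0, east 0, south 0
  cycle 1: PE[1][2] → acc 0, east 0, south 0
  cycle 1: PE[2][1] → acc 0, east 0, south 0
  cycle 1: PE[2][2] → acc 0, east 0, south 0
  cycle 2: PE[1][2] → acc 0, east 0, south 0
  cycle 2: PE[2][1] → acc 0, east 0, south 0
  cycle 2: PE[2][2] → acc 0, east 0, south 0
  cycle 3: PE[1][2] → acc 64, east 64, south 1
  cycle 3: PE[2][1] → acc 30, east 30, south 6
  cycle 3: PE[2][2] → acc 0, east 0, south 0
  cycle 4: PE[1][2] → acc 129, east 129, south 3
  cycle 4: PE[2][1] → acc 63, east 63, south 9
  cycle 4: PE[2][2] → acc 39, east 39, south 1
  cycle 5: PE[1][2] → acc 0, east 0, south 0
  cycle 5: PE[2][1] → acc 0, east 0, south 0
  cycle 5: PE[2][2] → acc 90, east 90, south 3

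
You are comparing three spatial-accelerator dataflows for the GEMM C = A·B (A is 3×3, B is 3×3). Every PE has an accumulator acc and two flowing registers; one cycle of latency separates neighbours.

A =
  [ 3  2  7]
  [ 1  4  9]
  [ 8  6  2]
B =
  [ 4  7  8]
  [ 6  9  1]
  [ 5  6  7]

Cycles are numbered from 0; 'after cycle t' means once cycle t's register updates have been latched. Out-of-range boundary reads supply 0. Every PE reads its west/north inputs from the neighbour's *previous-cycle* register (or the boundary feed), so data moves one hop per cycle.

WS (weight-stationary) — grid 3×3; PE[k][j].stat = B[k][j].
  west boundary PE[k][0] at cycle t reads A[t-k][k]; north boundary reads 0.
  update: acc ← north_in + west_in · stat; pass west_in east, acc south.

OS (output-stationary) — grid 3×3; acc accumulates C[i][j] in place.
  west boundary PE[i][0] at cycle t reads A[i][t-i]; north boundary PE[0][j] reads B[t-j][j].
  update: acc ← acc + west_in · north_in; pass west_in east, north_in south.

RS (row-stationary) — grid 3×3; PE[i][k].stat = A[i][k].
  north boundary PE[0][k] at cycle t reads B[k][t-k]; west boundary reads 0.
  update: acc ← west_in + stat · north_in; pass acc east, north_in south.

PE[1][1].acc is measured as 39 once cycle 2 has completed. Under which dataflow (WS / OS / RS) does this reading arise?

WS [3×3] PE[1][1] across cycles:
  @0  [1,1]  acc 0  |  →0  ↓0
  @1  [1,1]  acc 0  |  →0  ↓0
  @2  [1,1]  acc 39  |  →2  ↓39
OS [3×3] PE[1][1] across cycles:
  @0  [1,1]  acc 0  |  →0  ↓0
  @1  [1,1]  acc 0  |  →0  ↓0
  @2  [1,1]  acc 7  |  →1  ↓7
RS [3×3] PE[1][1] across cycles:
  @0  [1,1]  acc 0  |  →0  ↓0
  @1  [1,1]  acc 0  |  →0  ↓0
  @2  [1,1]  acc 28  |  →28  ↓6

dataflow = WS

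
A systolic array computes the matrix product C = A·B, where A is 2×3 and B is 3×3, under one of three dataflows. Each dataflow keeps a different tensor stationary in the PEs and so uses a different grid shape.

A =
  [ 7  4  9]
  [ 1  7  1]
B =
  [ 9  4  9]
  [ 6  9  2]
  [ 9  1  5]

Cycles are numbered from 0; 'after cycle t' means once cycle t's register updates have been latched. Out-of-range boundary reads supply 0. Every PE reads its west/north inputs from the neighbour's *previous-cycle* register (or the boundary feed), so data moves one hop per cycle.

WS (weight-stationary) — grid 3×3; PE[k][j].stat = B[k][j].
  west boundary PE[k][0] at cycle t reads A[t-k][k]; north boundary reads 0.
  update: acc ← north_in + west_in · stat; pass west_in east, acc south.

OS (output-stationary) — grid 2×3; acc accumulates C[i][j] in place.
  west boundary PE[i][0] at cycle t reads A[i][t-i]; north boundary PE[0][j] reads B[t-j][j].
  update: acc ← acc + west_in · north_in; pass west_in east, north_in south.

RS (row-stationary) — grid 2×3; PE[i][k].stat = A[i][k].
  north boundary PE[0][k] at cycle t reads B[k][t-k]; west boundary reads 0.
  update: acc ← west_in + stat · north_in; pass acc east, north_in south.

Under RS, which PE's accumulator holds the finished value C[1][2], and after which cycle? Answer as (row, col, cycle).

(row, col, cycle) = (1, 2, 5)

Under RS, C[1][2] lands at PE[1][2]:
  @0  [1,2]  acc 0  |  →0  ↓0
  @1  [1,2]  acc 0  |  →0  ↓0
  @2  [1,2]  acc 0  |  →0  ↓0
  @3  [1,2]  acc 60  |  →60  ↓9
  @4  [1,2]  acc 68  |  →68  ↓1
  @5  [1,2]  acc 28  |  →28  ↓5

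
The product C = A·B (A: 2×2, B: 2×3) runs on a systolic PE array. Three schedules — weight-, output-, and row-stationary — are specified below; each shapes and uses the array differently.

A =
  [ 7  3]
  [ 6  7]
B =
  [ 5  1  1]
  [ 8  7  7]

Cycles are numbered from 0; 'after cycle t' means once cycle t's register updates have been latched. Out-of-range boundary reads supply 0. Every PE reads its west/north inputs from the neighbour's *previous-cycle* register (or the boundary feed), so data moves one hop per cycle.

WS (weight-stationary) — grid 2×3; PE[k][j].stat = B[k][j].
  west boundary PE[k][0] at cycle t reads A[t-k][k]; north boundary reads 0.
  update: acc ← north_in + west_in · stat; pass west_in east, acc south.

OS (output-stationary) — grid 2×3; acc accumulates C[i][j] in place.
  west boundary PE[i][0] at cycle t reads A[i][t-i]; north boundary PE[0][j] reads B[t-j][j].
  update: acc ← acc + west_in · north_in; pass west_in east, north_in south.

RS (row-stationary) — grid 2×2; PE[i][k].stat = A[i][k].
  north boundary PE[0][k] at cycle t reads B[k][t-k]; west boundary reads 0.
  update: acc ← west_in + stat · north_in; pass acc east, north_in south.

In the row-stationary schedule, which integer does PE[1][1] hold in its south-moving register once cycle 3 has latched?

RS (2×2). Following PE[1][1] plus its west/north inputs:
  cycle 0: PE[0][1] → acc 0, east 0, south 0
  cycle 0: PE[1][0] → acc 0, east 0, south 0
  cycle 0: PE[1][1] → acc 0, east 0, south 0
  cycle 1: PE[0][1] → acc 59, east 59, south 8
  cycle 1: PE[1][0] → acc 30, east 30, south 5
  cycle 1: PE[1][1] → acc 0, east 0, south 0
  cycle 2: PE[0][1] → acc 28, east 28, south 7
  cycle 2: PE[1][0] → acc 6, east 6, south 1
  cycle 2: PE[1][1] → acc 86, east 86, south 8
  cycle 3: PE[0][1] → acc 28, east 28, south 7
  cycle 3: PE[1][0] → acc 6, east 6, south 1
  cycle 3: PE[1][1] → acc 55, east 55, south 7

register = 7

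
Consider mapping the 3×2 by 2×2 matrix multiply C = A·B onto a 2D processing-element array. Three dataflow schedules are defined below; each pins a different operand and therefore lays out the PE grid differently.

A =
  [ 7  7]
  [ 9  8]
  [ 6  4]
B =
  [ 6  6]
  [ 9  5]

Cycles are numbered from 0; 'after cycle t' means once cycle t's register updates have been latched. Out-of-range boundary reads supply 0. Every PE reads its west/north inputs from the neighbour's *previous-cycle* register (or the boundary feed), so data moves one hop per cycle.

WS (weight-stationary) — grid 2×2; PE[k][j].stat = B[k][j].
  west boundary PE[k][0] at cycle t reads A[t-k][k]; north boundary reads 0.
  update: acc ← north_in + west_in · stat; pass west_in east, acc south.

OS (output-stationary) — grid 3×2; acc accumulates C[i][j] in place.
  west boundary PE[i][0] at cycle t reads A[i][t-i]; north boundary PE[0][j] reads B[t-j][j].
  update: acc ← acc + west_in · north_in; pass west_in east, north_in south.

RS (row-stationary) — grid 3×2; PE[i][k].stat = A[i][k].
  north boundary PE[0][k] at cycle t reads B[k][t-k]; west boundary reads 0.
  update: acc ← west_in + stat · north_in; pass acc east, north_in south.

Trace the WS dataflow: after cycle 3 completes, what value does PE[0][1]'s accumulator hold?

PE[0][1].acc = 36

Tracing WS — 2×2 array, target PE[0][1]:
  after 0 — PE[0][0] acc=42, pass-E 7, pass-S 42
  after 0 — PE[0][1] acc=0, pass-E 0, pass-S 0
  after 1 — PE[0][0] acc=54, pass-E 9, pass-S 54
  after 1 — PE[0][1] acc=42, pass-E 7, pass-S 42
  after 2 — PE[0][0] acc=36, pass-E 6, pass-S 36
  after 2 — PE[0][1] acc=54, pass-E 9, pass-S 54
  after 3 — PE[0][0] acc=0, pass-E 0, pass-S 0
  after 3 — PE[0][1] acc=36, pass-E 6, pass-S 36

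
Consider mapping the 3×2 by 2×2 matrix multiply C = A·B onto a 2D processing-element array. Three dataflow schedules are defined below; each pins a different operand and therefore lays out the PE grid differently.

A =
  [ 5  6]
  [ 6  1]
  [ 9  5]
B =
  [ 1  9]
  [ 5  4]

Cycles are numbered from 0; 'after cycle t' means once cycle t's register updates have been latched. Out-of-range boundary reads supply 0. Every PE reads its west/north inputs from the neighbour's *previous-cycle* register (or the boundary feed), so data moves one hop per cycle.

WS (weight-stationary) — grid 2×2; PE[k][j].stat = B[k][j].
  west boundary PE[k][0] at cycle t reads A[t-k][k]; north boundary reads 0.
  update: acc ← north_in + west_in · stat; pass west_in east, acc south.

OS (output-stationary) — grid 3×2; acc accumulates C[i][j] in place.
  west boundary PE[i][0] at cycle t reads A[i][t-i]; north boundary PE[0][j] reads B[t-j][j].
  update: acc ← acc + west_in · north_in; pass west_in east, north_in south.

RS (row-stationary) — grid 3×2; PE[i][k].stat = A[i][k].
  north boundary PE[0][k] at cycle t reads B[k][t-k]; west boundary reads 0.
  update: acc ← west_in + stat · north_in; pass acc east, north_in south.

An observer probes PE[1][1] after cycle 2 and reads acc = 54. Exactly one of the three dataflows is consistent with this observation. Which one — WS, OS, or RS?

dataflow = OS

WS [2×2] PE[1][1] across cycles:
  [0] (1,1) acc=0 (h:0 v:0)
  [1] (1,1) acc=0 (h:0 v:0)
  [2] (1,1) acc=69 (h:6 v:69)
OS [3×2] PE[1][1] across cycles:
  [0] (1,1) acc=0 (h:0 v:0)
  [1] (1,1) acc=0 (h:0 v:0)
  [2] (1,1) acc=54 (h:6 v:9)
RS [3×2] PE[1][1] across cycles:
  [0] (1,1) acc=0 (h:0 v:0)
  [1] (1,1) acc=0 (h:0 v:0)
  [2] (1,1) acc=11 (h:11 v:5)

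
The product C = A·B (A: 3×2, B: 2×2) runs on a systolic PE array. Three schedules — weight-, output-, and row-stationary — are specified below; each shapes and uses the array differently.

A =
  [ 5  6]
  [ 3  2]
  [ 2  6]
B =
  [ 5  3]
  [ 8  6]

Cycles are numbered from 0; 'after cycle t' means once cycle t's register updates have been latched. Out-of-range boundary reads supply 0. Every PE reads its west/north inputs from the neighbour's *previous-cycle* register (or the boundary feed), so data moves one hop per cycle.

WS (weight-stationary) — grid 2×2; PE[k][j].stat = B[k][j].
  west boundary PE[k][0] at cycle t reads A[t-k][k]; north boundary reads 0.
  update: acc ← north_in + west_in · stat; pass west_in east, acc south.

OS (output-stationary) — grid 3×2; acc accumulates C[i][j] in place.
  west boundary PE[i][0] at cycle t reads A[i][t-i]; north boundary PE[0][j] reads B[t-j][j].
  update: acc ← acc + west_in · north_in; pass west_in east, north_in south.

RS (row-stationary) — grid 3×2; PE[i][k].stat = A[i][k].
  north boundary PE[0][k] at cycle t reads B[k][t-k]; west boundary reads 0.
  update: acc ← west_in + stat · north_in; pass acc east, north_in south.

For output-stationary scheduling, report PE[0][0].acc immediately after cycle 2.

OS 3×2: PE[0][0] cycle-by-cycle (with neighbour feeds):
  t=0 PE[0][0]: acc=25 h=5 v=5
  t=1 PE[0][0]: acc=73 h=6 v=8
  t=2 PE[0][0]: acc=73 h=0 v=0

PE[0][0].acc = 73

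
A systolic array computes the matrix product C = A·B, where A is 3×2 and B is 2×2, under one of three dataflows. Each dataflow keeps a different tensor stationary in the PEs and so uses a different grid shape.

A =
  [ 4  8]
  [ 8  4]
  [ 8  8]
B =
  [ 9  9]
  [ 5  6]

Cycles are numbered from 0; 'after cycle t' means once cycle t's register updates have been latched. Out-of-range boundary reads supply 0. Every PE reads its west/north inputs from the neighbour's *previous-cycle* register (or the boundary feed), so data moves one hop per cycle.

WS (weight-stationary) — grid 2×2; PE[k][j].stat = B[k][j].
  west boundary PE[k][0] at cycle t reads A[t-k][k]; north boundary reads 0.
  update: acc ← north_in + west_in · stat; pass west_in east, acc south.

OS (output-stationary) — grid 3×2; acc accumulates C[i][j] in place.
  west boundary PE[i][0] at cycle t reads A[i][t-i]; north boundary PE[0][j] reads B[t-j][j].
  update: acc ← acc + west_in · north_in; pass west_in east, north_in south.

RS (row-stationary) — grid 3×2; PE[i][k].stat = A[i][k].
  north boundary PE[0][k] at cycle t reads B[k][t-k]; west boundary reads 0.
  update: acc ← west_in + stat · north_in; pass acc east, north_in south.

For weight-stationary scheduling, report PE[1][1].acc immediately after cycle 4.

WS on a 2×2 grid — tracing PE[1][1] and its feeders:
  after 0 — PE[0][1] acc=0, pass-E 0, pass-S 0
  after 0 — PE[1][0] acc=0, pass-E 0, pass-S 0
  after 0 — PE[1][1] acc=0, pass-E 0, pass-S 0
  after 1 — PE[0][1] acc=36, pass-E 4, pass-S 36
  after 1 — PE[1][0] acc=76, pass-E 8, pass-S 76
  after 1 — PE[1][1] acc=0, pass-E 0, pass-S 0
  after 2 — PE[0][1] acc=72, pass-E 8, pass-S 72
  after 2 — PE[1][0] acc=92, pass-E 4, pass-S 92
  after 2 — PE[1][1] acc=84, pass-E 8, pass-S 84
  after 3 — PE[0][1] acc=72, pass-E 8, pass-S 72
  after 3 — PE[1][0] acc=112, pass-E 8, pass-S 112
  after 3 — PE[1][1] acc=96, pass-E 4, pass-S 96
  after 4 — PE[0][1] acc=0, pass-E 0, pass-S 0
  after 4 — PE[1][0] acc=0, pass-E 0, pass-S 0
  after 4 — PE[1][1] acc=120, pass-E 8, pass-S 120

PE[1][1].acc = 120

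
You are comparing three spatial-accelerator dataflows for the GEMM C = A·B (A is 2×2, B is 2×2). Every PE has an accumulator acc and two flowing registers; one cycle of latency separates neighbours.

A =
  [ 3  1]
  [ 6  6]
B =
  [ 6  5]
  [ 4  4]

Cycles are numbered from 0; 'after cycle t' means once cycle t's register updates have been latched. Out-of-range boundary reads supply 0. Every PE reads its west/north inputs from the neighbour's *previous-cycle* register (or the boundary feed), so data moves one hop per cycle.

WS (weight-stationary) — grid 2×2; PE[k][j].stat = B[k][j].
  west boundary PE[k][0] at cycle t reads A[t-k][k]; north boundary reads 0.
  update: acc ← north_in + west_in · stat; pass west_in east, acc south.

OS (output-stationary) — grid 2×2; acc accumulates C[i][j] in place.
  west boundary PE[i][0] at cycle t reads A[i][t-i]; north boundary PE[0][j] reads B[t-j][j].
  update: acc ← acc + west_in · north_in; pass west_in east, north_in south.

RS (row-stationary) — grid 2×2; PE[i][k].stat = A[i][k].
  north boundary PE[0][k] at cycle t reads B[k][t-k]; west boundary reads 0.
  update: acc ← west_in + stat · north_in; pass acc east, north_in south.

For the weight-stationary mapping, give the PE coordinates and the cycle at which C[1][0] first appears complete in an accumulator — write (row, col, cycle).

Under WS, C[1][0] lands at PE[1][0]:
  cycle 0: PE[1][0] → acc 0, east 0, south 0
  cycle 1: PE[1][0] → acc 22, east 1, south 22
  cycle 2: PE[1][0] → acc 60, east 6, south 60

(row, col, cycle) = (1, 0, 2)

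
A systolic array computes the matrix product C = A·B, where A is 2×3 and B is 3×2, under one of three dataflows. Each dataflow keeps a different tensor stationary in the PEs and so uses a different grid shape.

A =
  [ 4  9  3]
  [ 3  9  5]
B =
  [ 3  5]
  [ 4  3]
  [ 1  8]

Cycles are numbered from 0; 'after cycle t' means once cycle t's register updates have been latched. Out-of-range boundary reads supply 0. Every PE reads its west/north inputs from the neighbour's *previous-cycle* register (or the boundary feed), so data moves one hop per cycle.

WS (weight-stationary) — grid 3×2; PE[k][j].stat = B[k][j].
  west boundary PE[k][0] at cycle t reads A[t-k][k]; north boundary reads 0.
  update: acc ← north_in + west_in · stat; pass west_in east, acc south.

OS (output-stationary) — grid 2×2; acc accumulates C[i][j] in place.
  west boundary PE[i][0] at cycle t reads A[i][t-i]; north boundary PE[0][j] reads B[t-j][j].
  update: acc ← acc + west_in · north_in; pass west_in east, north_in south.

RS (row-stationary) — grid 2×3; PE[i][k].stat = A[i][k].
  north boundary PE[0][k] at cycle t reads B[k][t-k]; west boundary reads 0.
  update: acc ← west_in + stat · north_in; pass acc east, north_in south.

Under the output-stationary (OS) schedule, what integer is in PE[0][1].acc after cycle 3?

OS on a 2×2 grid — tracing PE[0][1] and its feeders:
  step 0 · PE0,0: acc=12; fwd→4 fwd↓3
  step 0 · PE0,1: acc=0; fwd→0 fwd↓0
  step 1 · PE0,0: acc=48; fwd→9 fwd↓4
  step 1 · PE0,1: acc=20; fwd→4 fwd↓5
  step 2 · PE0,0: acc=51; fwd→3 fwd↓1
  step 2 · PE0,1: acc=47; fwd→9 fwd↓3
  step 3 · PE0,0: acc=51; fwd→0 fwd↓0
  step 3 · PE0,1: acc=71; fwd→3 fwd↓8

PE[0][1].acc = 71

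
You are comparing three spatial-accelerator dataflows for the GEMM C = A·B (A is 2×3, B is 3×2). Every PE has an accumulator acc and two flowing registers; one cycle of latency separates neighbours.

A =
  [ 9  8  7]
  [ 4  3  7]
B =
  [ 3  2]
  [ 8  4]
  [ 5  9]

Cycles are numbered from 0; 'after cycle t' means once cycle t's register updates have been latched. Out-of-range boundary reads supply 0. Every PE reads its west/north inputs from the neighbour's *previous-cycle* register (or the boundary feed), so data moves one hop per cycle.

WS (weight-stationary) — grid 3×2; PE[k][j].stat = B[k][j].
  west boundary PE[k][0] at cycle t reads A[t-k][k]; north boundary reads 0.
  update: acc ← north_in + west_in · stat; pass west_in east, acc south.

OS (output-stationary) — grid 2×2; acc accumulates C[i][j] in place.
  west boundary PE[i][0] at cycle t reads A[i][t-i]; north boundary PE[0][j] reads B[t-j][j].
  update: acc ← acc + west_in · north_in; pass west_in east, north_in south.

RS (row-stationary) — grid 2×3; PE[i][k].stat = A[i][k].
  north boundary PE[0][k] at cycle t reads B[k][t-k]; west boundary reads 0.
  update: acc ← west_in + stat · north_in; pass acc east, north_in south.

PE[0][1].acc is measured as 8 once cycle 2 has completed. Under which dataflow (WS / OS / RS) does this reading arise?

WS (3×2 grid), PE[0][1]:
  after 0 — PE[0][1] acc=0, pass-E 0, pass-S 0
  after 1 — PE[0][1] acc=18, pass-E 9, pass-S 18
  after 2 — PE[0][1] acc=8, pass-E 4, pass-S 8
OS (2×2 grid), PE[0][1]:
  after 0 — PE[0][1] acc=0, pass-E 0, pass-S 0
  after 1 — PE[0][1] acc=18, pass-E 9, pass-S 2
  after 2 — PE[0][1] acc=50, pass-E 8, pass-S 4
RS (2×3 grid), PE[0][1]:
  after 0 — PE[0][1] acc=0, pass-E 0, pass-S 0
  after 1 — PE[0][1] acc=91, pass-E 91, pass-S 8
  after 2 — PE[0][1] acc=50, pass-E 50, pass-S 4

dataflow = WS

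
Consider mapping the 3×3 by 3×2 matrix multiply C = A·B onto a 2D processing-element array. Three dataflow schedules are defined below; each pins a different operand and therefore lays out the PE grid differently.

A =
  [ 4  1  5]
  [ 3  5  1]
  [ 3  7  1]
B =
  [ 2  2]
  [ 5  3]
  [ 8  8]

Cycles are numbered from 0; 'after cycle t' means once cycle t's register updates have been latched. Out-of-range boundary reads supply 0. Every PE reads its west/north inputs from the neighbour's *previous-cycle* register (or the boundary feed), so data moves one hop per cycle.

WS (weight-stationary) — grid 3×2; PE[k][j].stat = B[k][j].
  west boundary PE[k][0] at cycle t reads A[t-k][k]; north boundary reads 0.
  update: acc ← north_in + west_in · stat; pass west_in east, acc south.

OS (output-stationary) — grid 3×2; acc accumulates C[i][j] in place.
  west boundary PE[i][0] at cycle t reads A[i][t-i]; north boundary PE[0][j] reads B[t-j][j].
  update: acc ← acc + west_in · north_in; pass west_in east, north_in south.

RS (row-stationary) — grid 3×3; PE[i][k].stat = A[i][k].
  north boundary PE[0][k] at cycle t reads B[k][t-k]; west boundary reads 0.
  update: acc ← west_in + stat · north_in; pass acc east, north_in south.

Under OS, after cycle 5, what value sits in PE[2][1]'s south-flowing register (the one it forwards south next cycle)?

OS on a 3×2 grid — tracing PE[2][1] and its feeders:
  [0] (1,1) acc=0 (h:0 v:0)
  [0] (2,0) acc=0 (h:0 v:0)
  [0] (2,1) acc=0 (h:0 v:0)
  [1] (1,1) acc=0 (h:0 v:0)
  [1] (2,0) acc=0 (h:0 v:0)
  [1] (2,1) acc=0 (h:0 v:0)
  [2] (1,1) acc=6 (h:3 v:2)
  [2] (2,0) acc=6 (h:3 v:2)
  [2] (2,1) acc=0 (h:0 v:0)
  [3] (1,1) acc=21 (h:5 v:3)
  [3] (2,0) acc=41 (h:7 v:5)
  [3] (2,1) acc=6 (h:3 v:2)
  [4] (1,1) acc=29 (h:1 v:8)
  [4] (2,0) acc=49 (h:1 v:8)
  [4] (2,1) acc=27 (h:7 v:3)
  [5] (1,1) acc=29 (h:0 v:0)
  [5] (2,0) acc=49 (h:0 v:0)
  [5] (2,1) acc=35 (h:1 v:8)

register = 8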